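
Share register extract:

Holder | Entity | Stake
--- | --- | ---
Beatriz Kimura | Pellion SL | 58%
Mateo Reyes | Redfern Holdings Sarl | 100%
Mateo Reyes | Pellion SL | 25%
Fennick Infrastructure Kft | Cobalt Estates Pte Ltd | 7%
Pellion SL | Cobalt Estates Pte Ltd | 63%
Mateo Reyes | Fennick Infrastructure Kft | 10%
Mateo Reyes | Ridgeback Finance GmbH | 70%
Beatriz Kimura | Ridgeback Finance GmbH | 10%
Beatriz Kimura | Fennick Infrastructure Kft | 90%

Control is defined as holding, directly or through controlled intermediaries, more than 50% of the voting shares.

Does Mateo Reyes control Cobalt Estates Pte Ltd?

Mateo holds 100% of Redfern, so Mateo controls Redfern.
Mateo holds 70% of Ridgeback, so Mateo controls Ridgeback.
Neither Mateo nor any entity Mateo controls holds any voting interest in Cobalt.
So Mateo does not control Cobalt.

No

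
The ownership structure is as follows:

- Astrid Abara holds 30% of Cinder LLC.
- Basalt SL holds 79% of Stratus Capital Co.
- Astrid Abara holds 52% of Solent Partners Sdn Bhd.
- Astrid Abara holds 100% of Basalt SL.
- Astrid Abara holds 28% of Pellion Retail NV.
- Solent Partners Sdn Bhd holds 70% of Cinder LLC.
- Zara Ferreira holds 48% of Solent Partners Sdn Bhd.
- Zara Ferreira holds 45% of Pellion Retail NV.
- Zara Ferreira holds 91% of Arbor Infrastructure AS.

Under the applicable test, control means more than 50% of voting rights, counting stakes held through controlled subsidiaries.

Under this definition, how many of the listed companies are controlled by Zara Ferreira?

Zara holds 91% of Arbor, so Zara controls Arbor.
No other company's threshold is met.
Zara controls 1 company.

1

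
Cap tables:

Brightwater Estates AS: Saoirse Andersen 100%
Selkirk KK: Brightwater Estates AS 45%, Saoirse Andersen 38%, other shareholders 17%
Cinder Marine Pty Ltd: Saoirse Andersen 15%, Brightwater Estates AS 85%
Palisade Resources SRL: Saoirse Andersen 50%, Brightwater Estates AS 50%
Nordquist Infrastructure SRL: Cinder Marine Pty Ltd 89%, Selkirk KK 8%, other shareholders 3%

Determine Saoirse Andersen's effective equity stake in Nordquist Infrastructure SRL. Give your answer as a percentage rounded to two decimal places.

Saoirse reaches Nordquist along 4 paths.
Via Cinder: 15% × 89% = 13.35%.
Via Brightwater → Cinder: 100% × 85% × 89% = 75.65%.
Via Brightwater → Selkirk: 100% × 45% × 8% = 3.6%.
Via Selkirk: 38% × 8% = 3.04%.
Total: 13.35% + 75.65% + 3.6% + 3.04% = 95.64%.

95.64%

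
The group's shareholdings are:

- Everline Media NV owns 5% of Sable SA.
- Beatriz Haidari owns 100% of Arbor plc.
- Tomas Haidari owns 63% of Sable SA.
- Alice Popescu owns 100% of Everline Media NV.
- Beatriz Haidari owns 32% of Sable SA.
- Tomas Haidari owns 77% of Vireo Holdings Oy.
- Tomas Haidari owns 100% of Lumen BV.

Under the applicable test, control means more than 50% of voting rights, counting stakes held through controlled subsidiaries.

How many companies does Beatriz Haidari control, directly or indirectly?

1

Beatriz holds 100% of Arbor, so Beatriz controls Arbor.
No other company's threshold is met.
Beatriz controls 1 company.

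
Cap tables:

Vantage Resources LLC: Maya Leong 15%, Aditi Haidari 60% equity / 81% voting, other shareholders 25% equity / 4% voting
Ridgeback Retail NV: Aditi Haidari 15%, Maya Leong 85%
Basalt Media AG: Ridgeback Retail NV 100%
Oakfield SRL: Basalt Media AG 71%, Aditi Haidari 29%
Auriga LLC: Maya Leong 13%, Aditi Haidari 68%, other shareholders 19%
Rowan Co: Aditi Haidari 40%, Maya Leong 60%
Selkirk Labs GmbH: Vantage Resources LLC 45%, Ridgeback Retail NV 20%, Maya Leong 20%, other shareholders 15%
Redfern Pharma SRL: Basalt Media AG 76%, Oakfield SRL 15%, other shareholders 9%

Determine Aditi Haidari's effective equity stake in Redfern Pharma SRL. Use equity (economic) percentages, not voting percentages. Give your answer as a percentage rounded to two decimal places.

Aditi reaches Redfern along 3 paths.
Via Ridgeback → Basalt: 15% × 100% × 76% = 11.4%.
Via Ridgeback → Basalt → Oakfield: 15% × 100% × 71% × 15% = 1.5975%.
Via Oakfield: 29% × 15% = 4.35%.
Total: 11.4% + 1.5975% + 4.35% = 17.3475%.
Rounded: 17.35%.

17.35%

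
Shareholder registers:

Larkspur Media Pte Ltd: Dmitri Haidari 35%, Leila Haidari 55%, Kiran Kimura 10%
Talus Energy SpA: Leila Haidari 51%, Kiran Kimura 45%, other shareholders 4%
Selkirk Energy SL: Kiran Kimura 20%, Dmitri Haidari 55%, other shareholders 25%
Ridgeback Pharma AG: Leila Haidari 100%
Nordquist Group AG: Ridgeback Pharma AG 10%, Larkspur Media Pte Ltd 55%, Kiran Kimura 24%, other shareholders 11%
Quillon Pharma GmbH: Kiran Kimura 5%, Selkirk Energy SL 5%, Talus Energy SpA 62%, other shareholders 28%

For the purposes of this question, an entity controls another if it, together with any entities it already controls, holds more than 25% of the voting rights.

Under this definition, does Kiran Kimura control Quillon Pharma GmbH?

Yes

Kiran holds 45% of Talus, so Kiran controls Talus.
Kiran and Talus together hold 5% + 62% = 67% of Quillon, so Kiran controls Quillon.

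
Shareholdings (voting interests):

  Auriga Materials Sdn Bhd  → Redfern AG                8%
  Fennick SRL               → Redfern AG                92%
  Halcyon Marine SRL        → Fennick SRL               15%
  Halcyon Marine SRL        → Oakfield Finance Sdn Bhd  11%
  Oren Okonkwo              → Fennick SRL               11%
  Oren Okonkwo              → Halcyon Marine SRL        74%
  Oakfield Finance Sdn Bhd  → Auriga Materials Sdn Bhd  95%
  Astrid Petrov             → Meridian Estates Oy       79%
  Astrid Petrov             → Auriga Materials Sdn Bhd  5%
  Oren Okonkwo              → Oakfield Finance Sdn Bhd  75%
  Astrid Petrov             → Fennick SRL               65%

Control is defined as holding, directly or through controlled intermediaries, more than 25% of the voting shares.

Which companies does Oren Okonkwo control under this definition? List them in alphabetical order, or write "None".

Oren holds 74% of Halcyon, so Oren controls Halcyon.
Oren and Halcyon together hold 75% + 11% = 86% of Oakfield, so Oren controls Oakfield.
Halcyon and Oren together hold 15% + 11% = 26% of Fennick, so Oren controls Fennick.
Oakfield holds 95% of Auriga, so Oren controls Auriga.
Auriga and Fennick together hold 8% + 92% = 100% of Redfern, so Oren controls Redfern.
No other company's threshold is met.

Auriga Materials Sdn Bhd, Fennick SRL, Halcyon Marine SRL, Oakfield Finance Sdn Bhd, Redfern AG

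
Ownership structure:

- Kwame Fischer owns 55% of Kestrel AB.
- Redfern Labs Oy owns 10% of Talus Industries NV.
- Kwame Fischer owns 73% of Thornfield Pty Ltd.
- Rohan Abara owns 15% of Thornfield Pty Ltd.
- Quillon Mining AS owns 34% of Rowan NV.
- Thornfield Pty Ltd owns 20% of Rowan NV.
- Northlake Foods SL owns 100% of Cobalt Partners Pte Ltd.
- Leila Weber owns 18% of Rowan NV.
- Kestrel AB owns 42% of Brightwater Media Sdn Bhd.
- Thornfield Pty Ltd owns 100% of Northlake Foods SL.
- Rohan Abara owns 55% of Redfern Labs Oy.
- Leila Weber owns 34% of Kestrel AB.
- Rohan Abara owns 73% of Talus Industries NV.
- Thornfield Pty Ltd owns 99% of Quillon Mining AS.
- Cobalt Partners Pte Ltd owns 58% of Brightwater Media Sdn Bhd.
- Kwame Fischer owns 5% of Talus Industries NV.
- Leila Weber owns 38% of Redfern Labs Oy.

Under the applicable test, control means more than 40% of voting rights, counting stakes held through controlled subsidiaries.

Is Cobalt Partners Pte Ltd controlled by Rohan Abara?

No

Rohan holds 55% of Redfern, so Rohan controls Redfern.
Rohan and Redfern together hold 73% + 10% = 83% of Talus, so Rohan controls Talus.
Neither Rohan nor any entity Rohan controls holds any voting interest in Cobalt.
So Rohan does not control Cobalt.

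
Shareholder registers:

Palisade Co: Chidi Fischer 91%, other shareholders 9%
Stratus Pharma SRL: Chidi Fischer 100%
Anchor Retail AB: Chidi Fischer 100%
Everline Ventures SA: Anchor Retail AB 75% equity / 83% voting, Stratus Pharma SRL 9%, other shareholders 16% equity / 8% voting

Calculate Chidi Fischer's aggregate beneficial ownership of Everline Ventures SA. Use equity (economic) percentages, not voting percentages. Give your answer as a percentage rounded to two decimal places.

84.00%

Chidi reaches Everline along 2 paths.
Via Anchor: 100% × 75% = 75%.
Via Stratus: 100% × 9% = 9%.
Total: 75% + 9% = 84%.
Rounded: 84.00%.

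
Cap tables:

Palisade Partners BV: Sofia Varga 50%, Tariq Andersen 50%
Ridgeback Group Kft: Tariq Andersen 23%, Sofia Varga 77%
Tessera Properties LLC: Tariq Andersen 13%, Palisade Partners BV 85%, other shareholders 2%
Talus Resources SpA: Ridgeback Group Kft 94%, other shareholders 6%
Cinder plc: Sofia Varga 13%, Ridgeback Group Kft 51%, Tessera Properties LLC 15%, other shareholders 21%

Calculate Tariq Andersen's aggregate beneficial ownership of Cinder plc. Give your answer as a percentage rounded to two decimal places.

20.06%

Tariq reaches Cinder along 3 paths.
Via Ridgeback: 23% × 51% = 11.73%.
Via Tessera: 13% × 15% = 1.95%.
Via Palisade → Tessera: 50% × 85% × 15% = 6.375%.
Total: 11.73% + 1.95% + 6.375% = 20.055%.
Rounded: 20.06%.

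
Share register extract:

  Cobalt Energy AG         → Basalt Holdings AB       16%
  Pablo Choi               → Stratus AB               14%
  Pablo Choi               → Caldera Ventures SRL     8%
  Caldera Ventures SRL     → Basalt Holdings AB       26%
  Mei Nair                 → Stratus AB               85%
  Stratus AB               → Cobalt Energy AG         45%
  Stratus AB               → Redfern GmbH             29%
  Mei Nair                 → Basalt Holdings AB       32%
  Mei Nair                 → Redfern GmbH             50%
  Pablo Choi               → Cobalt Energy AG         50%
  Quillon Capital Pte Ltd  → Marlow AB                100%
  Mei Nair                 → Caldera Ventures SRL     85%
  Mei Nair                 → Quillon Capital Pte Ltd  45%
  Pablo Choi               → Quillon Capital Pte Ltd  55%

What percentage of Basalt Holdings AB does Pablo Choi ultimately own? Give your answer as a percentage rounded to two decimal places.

11.09%

Pablo reaches Basalt along 3 paths.
Via Stratus → Cobalt: 14% × 45% × 16% = 1.008%.
Via Cobalt: 50% × 16% = 8%.
Via Caldera: 8% × 26% = 2.08%.
Total: 1.008% + 8% + 2.08% = 11.088%.
Rounded: 11.09%.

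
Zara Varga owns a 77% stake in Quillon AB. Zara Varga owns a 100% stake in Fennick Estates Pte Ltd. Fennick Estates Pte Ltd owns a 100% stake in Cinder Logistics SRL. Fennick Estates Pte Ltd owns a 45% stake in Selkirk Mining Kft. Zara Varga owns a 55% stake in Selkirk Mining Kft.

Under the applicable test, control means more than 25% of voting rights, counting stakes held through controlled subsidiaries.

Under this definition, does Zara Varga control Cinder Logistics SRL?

Yes

Zara holds 100% of Fennick, so Zara controls Fennick.
Fennick holds 100% of Cinder, so Zara controls Cinder.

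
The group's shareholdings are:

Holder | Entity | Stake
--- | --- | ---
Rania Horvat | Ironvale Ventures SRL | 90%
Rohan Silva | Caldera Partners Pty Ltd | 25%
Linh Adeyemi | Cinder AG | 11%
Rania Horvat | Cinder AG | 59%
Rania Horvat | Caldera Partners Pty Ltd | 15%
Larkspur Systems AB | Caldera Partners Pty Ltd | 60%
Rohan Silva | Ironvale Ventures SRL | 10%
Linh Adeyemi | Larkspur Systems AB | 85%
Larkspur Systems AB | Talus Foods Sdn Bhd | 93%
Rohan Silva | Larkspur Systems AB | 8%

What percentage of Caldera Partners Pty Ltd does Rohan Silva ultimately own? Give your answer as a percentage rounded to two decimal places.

29.80%

Rohan reaches Caldera along 2 paths.
Direct stake: 25% = 25%.
Via Larkspur: 8% × 60% = 4.8%.
Total: 25% + 4.8% = 29.8%.
Rounded: 29.80%.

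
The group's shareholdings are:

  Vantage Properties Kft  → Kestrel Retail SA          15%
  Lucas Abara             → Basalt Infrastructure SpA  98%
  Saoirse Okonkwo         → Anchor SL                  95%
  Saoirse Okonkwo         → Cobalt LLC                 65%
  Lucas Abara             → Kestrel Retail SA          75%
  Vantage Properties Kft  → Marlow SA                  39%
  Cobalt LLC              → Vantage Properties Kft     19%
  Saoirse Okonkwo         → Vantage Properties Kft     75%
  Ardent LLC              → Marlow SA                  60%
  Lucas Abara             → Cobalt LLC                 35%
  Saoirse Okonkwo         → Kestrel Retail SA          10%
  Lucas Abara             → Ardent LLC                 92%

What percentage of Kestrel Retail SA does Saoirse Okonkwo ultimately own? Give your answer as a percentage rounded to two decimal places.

23.10%

Saoirse reaches Kestrel along 3 paths.
Direct stake: 10% = 10%.
Via Vantage: 75% × 15% = 11.25%.
Via Cobalt → Vantage: 65% × 19% × 15% = 1.8525%.
Total: 10% + 11.25% + 1.8525% = 23.1025%.
Rounded: 23.10%.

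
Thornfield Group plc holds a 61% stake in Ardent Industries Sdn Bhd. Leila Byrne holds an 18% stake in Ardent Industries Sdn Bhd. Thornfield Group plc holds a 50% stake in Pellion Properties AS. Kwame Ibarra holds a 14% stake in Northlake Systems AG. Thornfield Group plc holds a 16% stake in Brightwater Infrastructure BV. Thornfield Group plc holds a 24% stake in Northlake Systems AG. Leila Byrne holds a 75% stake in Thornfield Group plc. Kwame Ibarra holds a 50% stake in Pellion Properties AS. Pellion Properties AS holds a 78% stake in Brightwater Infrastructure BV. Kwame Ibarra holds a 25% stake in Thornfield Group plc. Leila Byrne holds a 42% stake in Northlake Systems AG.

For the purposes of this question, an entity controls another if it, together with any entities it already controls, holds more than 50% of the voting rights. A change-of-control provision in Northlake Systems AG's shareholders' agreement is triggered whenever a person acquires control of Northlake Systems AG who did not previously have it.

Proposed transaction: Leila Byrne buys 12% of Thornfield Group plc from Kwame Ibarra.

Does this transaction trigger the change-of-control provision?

The purchase adds only to Leila's holdings (Kwame's stake shrinks), so Leila is the only person who could newly come to control Northlake.
Leila holds 75% of Thornfield, so Leila controls Thornfield.
Thornfield and Leila together hold 24% + 42% = 66% of Northlake, so Leila controls Northlake.
So Leila already controls Northlake before the transaction.
After the purchase, Leila's direct stake in Thornfield rises to 75% + 12% = 87%, and Kwame's stake falls to 13%.
Leila controlled Northlake already, so this is not a new person acquiring control; every other person's position is unchanged or reduced.
No new person acquires control, so the clause is not triggered.

No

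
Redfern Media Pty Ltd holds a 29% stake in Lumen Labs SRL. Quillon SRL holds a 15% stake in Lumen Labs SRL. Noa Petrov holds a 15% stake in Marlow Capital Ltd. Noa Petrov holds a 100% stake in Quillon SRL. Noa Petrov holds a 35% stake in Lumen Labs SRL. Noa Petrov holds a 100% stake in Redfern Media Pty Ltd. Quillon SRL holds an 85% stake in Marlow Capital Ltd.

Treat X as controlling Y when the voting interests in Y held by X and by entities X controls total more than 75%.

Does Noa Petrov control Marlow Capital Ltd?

Noa holds 100% of Quillon, so Noa controls Quillon.
Quillon and Noa together hold 85% + 15% = 100% of Marlow, so Noa controls Marlow.

Yes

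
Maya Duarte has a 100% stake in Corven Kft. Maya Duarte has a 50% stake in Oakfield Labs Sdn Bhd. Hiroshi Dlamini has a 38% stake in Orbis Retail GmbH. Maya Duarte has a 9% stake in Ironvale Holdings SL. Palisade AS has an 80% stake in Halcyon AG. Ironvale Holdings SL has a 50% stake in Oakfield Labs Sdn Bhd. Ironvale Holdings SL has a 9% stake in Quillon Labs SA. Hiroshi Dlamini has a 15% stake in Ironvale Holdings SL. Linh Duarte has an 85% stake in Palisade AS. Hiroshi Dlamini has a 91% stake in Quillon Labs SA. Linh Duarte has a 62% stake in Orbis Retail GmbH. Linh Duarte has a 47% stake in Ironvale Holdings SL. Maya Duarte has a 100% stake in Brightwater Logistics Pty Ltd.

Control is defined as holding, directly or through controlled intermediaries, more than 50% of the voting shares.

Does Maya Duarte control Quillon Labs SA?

Maya holds 100% of Brightwater, so Maya controls Brightwater.
Maya holds 100% of Corven, so Maya controls Corven.
Neither Maya nor any entity Maya controls holds any voting interest in Quillon.
So Maya does not control Quillon.

No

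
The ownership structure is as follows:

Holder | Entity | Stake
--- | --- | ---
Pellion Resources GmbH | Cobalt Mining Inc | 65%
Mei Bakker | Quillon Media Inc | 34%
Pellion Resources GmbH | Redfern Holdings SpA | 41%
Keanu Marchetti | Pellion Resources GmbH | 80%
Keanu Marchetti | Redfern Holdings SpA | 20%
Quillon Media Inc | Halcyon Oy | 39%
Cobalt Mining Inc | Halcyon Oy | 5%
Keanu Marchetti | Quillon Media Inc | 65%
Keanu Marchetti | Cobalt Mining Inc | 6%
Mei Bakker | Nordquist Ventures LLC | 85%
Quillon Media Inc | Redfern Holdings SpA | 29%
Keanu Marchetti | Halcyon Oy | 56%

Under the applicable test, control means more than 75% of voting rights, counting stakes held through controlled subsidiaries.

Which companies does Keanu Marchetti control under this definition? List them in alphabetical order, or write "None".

Pellion Resources GmbH

Keanu holds 80% of Pellion, so Keanu controls Pellion.
No other company's threshold is met.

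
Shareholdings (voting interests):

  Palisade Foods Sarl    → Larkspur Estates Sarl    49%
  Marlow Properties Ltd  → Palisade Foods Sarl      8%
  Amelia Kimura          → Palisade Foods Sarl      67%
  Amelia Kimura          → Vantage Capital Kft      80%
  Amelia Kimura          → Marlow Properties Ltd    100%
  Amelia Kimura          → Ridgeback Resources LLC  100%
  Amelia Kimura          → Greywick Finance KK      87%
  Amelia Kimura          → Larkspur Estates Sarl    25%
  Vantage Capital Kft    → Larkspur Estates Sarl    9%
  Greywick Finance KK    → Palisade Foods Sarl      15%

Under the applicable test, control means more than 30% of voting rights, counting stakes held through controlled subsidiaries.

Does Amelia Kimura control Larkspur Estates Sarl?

Yes

Amelia holds 80% of Vantage, so Amelia controls Vantage.
Amelia holds 100% of Marlow, so Amelia controls Marlow.
Amelia holds 87% of Greywick, so Amelia controls Greywick.
Marlow and Amelia and Greywick together hold 8% + 67% + 15% = 90% of Palisade, so Amelia controls Palisade.
Amelia and Palisade and Vantage together hold 25% + 49% + 9% = 83% of Larkspur, so Amelia controls Larkspur.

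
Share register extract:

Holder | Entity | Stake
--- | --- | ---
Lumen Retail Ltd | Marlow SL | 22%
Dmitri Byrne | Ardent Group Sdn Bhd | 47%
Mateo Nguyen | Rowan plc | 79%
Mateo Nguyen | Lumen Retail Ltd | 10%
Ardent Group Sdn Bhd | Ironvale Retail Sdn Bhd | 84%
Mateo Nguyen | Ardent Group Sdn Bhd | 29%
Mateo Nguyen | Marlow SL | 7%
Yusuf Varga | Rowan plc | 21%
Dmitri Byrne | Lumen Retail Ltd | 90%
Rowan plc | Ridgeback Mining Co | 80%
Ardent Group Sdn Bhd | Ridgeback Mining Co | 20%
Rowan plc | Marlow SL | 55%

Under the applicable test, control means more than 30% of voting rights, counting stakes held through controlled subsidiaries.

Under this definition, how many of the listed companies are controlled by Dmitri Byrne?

3

Dmitri holds 90% of Lumen, so Dmitri controls Lumen.
Dmitri holds 47% of Ardent, so Dmitri controls Ardent.
Ardent holds 84% of Ironvale, so Dmitri controls Ironvale.
No other company's threshold is met.
Dmitri controls 3 companies.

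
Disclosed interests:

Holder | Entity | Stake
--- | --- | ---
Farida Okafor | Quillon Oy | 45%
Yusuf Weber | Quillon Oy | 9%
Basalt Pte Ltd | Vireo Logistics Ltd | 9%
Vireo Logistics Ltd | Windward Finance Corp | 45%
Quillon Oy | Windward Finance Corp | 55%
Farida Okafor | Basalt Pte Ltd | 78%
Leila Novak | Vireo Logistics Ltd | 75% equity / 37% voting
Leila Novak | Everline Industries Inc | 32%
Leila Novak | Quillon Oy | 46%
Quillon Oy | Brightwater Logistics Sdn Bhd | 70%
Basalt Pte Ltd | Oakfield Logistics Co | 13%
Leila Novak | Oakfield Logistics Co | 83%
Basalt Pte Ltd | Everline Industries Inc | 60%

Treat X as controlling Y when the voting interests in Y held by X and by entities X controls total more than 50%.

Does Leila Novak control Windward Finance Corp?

Leila holds 83% of Oakfield, so Leila controls Oakfield.
Neither Leila nor any entity Leila controls holds any voting interest in Windward.
So Leila does not control Windward.

No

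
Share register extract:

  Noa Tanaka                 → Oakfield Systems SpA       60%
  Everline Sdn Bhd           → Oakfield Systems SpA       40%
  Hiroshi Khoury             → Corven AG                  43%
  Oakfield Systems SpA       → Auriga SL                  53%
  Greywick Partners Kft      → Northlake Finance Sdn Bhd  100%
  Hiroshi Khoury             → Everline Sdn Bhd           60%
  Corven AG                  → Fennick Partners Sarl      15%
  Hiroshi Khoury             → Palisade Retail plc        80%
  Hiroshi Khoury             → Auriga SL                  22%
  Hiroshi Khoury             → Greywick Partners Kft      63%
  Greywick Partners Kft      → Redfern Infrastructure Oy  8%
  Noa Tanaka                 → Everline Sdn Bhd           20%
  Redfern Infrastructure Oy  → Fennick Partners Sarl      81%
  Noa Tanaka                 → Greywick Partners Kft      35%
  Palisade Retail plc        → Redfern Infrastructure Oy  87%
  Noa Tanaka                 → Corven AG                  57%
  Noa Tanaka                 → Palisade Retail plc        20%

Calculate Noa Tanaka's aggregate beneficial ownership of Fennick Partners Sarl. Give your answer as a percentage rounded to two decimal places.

24.91%

Noa reaches Fennick along 3 paths.
Via Palisade → Redfern: 20% × 87% × 81% = 14.094%.
Via Greywick → Redfern: 35% × 8% × 81% = 2.268%.
Via Corven: 57% × 15% = 8.55%.
Total: 14.094% + 2.268% + 8.55% = 24.912%.
Rounded: 24.91%.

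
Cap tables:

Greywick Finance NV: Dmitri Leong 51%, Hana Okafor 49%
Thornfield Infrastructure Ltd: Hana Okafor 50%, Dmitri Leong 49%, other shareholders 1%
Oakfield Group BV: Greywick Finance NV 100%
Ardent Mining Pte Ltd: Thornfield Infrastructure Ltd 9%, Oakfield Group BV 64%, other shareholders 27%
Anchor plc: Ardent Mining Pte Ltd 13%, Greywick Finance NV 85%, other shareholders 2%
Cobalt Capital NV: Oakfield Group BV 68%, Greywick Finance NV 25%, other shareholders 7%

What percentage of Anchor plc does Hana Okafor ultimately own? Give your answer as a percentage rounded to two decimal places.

Hana reaches Anchor along 3 paths.
Via Thornfield → Ardent: 50% × 9% × 13% = 0.585%.
Via Greywick → Oakfield → Ardent: 49% × 100% × 64% × 13% = 4.0768%.
Via Greywick: 49% × 85% = 41.65%.
Total: 0.585% + 4.0768% + 41.65% = 46.3118%.
Rounded: 46.31%.

46.31%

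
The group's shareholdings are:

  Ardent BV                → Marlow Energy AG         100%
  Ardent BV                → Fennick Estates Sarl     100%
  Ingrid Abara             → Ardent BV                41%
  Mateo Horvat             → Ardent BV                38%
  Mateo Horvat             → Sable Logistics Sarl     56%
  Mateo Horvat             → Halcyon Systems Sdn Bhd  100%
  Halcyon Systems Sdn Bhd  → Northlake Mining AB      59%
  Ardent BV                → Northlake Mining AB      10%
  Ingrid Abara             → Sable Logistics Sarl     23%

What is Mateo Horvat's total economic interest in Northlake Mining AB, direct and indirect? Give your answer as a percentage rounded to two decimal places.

62.80%

Mateo reaches Northlake along 2 paths.
Via Halcyon: 100% × 59% = 59%.
Via Ardent: 38% × 10% = 3.8%.
Total: 59% + 3.8% = 62.8%.
Rounded: 62.80%.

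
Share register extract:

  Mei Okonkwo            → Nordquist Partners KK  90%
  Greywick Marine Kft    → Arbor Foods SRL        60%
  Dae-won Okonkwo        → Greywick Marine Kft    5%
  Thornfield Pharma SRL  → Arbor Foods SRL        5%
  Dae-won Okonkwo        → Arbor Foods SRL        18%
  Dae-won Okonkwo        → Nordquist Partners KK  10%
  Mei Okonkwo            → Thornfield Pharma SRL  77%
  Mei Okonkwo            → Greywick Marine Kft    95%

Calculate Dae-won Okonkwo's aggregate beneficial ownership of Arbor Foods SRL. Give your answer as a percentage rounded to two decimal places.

Dae-won reaches Arbor along 2 paths.
Direct stake: 18% = 18%.
Via Greywick: 5% × 60% = 3%.
Total: 18% + 3% = 21%.
Rounded: 21.00%.

21.00%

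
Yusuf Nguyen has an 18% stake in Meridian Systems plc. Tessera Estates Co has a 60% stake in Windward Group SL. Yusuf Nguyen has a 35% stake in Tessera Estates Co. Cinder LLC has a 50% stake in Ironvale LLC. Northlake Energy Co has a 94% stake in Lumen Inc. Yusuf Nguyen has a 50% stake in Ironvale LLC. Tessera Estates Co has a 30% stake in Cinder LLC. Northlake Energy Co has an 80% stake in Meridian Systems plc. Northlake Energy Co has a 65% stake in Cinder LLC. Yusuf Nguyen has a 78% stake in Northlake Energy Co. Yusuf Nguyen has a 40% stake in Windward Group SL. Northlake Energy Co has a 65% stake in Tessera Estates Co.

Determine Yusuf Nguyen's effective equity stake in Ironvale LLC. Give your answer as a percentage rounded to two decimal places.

88.21%

Yusuf reaches Ironvale along 4 paths.
Direct stake: 50% = 50%.
Via Northlake → Cinder: 78% × 65% × 50% = 25.35%.
Via Northlake → Tessera → Cinder: 78% × 65% × 30% × 50% = 7.605%.
Via Tessera → Cinder: 35% × 30% × 50% = 5.25%.
Total: 50% + 25.35% + 7.605% + 5.25% = 88.205%.
Rounded: 88.21%.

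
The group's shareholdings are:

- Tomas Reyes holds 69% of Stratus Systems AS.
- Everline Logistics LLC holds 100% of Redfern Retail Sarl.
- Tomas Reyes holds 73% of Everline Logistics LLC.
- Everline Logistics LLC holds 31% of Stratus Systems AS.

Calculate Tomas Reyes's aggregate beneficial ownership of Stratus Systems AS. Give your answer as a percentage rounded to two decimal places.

Tomas reaches Stratus along 2 paths.
Direct stake: 69% = 69%.
Via Everline: 73% × 31% = 22.63%.
Total: 69% + 22.63% = 91.63%.

91.63%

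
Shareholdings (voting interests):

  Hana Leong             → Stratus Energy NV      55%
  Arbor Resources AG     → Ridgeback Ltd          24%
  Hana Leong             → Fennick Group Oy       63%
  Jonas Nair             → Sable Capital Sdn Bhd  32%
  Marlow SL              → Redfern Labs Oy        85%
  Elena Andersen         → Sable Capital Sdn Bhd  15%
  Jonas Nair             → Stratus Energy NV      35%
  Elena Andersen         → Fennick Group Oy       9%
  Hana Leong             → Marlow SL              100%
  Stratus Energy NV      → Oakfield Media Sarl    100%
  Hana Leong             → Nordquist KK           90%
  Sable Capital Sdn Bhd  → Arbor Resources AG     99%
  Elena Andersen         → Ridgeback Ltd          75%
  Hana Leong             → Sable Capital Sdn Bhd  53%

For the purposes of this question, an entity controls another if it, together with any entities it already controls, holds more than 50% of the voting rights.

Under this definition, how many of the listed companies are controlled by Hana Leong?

8

Hana holds 63% of Fennick, so Hana controls Fennick.
Hana holds 53% of Sable, so Hana controls Sable.
Hana holds 100% of Marlow, so Hana controls Marlow.
Sable holds 99% of Arbor, so Hana controls Arbor.
Hana holds 55% of Stratus, so Hana controls Stratus.
Marlow holds 85% of Redfern, so Hana controls Redfern.
Hana holds 90% of Nordquist, so Hana controls Nordquist.
Stratus holds 100% of Oakfield, so Hana controls Oakfield.
No other company's threshold is met.
Hana controls 8 companies.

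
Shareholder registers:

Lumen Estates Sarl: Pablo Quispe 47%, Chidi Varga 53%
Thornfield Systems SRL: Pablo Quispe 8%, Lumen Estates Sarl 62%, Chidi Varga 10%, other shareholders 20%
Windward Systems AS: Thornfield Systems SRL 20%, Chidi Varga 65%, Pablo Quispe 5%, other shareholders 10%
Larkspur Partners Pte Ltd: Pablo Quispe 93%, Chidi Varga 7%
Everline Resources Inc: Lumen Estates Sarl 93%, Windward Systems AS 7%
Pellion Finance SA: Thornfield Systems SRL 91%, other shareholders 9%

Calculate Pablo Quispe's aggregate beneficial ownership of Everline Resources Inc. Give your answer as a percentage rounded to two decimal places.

44.58%

Pablo reaches Everline along 4 paths.
Via Lumen: 47% × 93% = 43.71%.
Via Thornfield → Windward: 8% × 20% × 7% = 0.112%.
Via Lumen → Thornfield → Windward: 47% × 62% × 20% × 7% = 0.40796%.
Via Windward: 5% × 7% = 0.35%.
Total: 43.71% + 0.112% + 0.40796% + 0.35% = 44.57996%.
Rounded: 44.58%.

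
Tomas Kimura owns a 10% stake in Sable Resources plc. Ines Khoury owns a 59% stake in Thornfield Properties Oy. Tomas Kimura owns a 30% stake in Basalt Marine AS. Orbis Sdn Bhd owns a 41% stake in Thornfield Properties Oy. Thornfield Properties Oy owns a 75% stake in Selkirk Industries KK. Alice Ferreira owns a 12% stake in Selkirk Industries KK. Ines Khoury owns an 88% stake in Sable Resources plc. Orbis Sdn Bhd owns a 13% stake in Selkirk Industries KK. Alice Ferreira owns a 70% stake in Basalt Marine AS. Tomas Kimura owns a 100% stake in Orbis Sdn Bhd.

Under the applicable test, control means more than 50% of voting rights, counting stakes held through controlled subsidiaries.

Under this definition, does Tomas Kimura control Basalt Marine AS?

No

Tomas holds 100% of Orbis, so Tomas controls Orbis.
In Basalt, Tomas's side holds only 30%, not > 50%.
So Tomas does not control Basalt.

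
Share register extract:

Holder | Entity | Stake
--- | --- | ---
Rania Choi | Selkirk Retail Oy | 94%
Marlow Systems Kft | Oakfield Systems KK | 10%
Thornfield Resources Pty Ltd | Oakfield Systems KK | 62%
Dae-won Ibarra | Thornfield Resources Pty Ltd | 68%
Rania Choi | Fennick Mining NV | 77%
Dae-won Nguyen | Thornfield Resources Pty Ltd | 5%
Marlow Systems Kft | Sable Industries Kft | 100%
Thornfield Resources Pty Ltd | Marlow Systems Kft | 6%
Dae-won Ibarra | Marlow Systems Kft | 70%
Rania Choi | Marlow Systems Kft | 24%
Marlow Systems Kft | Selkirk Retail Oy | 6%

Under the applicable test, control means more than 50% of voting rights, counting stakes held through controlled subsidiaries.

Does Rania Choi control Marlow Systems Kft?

Rania holds 77% of Fennick, so Rania controls Fennick.
Rania holds 94% of Selkirk, so Rania controls Selkirk.
In Marlow, Rania's side holds only 24%, not > 50%.
So Rania does not control Marlow.

No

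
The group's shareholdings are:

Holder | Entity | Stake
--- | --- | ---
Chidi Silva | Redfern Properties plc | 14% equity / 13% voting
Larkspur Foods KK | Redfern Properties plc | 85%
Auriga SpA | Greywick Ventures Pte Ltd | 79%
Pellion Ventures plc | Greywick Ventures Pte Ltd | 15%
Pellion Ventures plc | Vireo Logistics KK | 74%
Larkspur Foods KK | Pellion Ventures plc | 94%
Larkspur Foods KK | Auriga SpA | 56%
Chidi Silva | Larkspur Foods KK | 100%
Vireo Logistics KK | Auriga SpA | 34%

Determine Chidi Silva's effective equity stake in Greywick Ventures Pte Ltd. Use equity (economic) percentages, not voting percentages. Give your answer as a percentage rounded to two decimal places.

Chidi reaches Greywick along 3 paths.
Via Larkspur → Pellion: 100% × 94% × 15% = 14.1%.
Via Larkspur → Pellion → Vireo → Auriga: 100% × 94% × 74% × 34% × 79% = 18.683816%.
Via Larkspur → Auriga: 100% × 56% × 79% = 44.24%.
Total: 14.1% + 18.683816% + 44.24% = 77.023816%.
Rounded: 77.02%.

77.02%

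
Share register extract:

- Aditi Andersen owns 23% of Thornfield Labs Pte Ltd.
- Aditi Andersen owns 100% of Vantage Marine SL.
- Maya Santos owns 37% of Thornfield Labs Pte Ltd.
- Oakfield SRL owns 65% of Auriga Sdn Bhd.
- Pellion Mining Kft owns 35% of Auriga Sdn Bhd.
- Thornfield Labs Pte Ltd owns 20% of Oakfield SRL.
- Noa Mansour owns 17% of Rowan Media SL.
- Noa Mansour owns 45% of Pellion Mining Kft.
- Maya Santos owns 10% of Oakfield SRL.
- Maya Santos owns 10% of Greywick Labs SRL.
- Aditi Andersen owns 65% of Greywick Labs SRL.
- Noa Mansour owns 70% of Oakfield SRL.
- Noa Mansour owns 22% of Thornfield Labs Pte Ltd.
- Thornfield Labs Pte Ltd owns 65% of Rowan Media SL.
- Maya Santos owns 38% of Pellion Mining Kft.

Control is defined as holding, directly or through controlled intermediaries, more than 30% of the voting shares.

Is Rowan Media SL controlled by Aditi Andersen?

No

Aditi holds 65% of Greywick, so Aditi controls Greywick.
Aditi holds 100% of Vantage, so Aditi controls Vantage.
Neither Aditi nor any entity Aditi controls holds any voting interest in Rowan.
So Aditi does not control Rowan.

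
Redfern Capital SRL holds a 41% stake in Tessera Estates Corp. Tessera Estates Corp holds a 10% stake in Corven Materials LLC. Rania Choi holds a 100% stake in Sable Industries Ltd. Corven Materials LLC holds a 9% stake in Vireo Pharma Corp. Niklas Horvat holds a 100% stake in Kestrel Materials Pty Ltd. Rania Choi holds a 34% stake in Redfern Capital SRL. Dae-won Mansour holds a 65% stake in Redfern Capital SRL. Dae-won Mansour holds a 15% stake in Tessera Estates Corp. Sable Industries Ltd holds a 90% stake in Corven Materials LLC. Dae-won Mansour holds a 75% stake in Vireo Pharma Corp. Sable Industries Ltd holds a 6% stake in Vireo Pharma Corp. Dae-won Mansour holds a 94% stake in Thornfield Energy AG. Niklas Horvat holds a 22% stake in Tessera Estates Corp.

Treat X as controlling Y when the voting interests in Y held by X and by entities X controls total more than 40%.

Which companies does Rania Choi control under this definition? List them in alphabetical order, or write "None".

Rania holds 100% of Sable, so Rania controls Sable.
Sable holds 90% of Corven, so Rania controls Corven.
No other company's threshold is met.

Corven Materials LLC, Sable Industries Ltd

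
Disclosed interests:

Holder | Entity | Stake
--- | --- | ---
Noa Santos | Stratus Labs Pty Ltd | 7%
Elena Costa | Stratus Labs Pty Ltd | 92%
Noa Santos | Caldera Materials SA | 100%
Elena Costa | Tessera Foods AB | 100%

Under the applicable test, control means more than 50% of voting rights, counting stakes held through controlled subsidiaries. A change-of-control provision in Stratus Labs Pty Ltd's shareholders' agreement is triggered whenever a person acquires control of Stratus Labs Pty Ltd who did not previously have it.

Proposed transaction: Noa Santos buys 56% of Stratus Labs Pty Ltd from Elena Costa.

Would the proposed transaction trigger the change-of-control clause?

The purchase adds only to Noa's holdings (Elena's stake shrinks), so Noa is the only person who could newly come to control Stratus.
Noa holds 100% of Caldera, so Noa controls Caldera.
In Stratus, Noa's side holds only 7%, not > 50%.
So before the transaction, Noa does not control Stratus.
After the purchase, Noa's direct stake in Stratus rises to 7% + 56% = 63%, and Elena's stake falls to 36%.
Noa holds 63% of Stratus, so Noa controls Stratus.
Noa did not control Stratus before and does after, so the clause is triggered.

Yes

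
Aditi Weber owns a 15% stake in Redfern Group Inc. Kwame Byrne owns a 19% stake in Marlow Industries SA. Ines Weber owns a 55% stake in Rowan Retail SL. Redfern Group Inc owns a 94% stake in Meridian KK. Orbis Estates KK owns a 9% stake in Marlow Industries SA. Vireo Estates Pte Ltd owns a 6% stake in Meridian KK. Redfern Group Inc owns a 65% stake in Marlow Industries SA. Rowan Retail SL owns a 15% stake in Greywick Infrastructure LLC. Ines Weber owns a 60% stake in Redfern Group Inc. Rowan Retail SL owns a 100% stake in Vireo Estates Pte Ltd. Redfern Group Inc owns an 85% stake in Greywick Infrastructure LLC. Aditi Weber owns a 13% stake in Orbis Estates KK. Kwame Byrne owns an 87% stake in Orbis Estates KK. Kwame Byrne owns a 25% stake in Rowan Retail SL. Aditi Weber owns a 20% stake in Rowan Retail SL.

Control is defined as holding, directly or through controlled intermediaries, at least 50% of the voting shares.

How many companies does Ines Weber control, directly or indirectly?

Ines holds 55% of Rowan, so Ines controls Rowan.
Ines holds 60% of Redfern, so Ines controls Redfern.
Redfern holds 65% of Marlow, so Ines controls Marlow.
Rowan holds 100% of Vireo, so Ines controls Vireo.
Vireo and Redfern together hold 6% + 94% = 100% of Meridian, so Ines controls Meridian.
Rowan and Redfern together hold 15% + 85% = 100% of Greywick, so Ines controls Greywick.
No other company's threshold is met.
Ines controls 6 companies.

6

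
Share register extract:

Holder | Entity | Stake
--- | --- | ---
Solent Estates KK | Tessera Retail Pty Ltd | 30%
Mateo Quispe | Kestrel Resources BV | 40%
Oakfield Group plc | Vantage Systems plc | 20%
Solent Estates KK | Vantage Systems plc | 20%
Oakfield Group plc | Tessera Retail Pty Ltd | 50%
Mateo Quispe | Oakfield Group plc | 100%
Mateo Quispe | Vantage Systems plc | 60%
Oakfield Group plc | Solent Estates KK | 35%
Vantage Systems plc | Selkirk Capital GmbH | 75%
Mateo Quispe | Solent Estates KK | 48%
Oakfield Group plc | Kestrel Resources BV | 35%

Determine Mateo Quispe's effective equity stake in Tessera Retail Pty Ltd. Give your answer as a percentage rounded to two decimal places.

Mateo reaches Tessera along 3 paths.
Via Oakfield: 100% × 50% = 50%.
Via Solent: 48% × 30% = 14.4%.
Via Oakfield → Solent: 100% × 35% × 30% = 10.5%.
Total: 50% + 14.4% + 10.5% = 74.9%.
Rounded: 74.90%.

74.90%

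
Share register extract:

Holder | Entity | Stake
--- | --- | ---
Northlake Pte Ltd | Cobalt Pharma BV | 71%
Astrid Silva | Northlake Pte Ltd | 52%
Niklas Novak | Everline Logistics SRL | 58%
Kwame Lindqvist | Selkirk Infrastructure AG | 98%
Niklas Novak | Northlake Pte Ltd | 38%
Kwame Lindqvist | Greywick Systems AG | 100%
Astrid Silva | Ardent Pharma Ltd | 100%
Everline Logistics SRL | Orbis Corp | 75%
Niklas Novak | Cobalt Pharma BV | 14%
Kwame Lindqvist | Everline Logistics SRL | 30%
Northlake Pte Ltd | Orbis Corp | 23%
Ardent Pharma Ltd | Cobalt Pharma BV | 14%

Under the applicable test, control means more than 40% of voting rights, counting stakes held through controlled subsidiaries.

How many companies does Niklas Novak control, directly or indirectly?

Niklas holds 58% of Everline, so Niklas controls Everline.
Everline holds 75% of Orbis, so Niklas controls Orbis.
No other company's threshold is met.
Niklas controls 2 companies.

2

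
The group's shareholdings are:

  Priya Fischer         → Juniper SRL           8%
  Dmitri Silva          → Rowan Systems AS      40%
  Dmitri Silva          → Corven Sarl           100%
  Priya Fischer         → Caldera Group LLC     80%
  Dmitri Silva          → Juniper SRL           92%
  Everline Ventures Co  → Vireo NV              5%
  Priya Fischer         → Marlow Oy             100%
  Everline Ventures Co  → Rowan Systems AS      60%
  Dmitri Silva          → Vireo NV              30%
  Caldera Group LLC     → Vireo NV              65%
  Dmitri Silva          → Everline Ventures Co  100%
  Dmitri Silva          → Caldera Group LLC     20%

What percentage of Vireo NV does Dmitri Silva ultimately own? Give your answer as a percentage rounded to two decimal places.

48.00%

Dmitri reaches Vireo along 3 paths.
Via Caldera: 20% × 65% = 13%.
Via Everline: 100% × 5% = 5%.
Direct stake: 30% = 30%.
Total: 13% + 5% + 30% = 48%.
Rounded: 48.00%.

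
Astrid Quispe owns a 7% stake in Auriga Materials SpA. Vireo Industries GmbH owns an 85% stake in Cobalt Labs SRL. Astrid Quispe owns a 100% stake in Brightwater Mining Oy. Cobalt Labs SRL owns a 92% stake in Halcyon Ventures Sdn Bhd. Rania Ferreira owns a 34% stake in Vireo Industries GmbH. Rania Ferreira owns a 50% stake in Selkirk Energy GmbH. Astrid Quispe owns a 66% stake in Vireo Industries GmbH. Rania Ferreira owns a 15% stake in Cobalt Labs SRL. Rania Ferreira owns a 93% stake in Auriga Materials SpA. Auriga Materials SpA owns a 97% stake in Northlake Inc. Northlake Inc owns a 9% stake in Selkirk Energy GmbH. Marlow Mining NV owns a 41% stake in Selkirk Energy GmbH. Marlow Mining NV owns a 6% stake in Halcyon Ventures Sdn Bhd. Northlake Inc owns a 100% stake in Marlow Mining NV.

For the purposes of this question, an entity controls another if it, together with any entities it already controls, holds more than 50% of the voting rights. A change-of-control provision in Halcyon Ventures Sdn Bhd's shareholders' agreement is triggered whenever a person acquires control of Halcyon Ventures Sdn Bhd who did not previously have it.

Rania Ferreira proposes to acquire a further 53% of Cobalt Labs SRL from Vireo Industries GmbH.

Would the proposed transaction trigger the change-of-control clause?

The purchase adds only to Rania's holdings (Vireo's stake shrinks), so Rania is the only person who could newly come to control Halcyon.
Rania holds 93% of Auriga, so Rania controls Auriga.
Auriga holds 97% of Northlake, so Rania controls Northlake.
Northlake holds 100% of Marlow, so Rania controls Marlow.
Northlake and Rania and Marlow together hold 9% + 50% + 41% = 100% of Selkirk, so Rania controls Selkirk.
In Halcyon, Rania's side holds only 6%, not > 50%.
So before the transaction, Rania does not control Halcyon.
After the purchase, Rania's direct stake in Cobalt rises to 15% + 53% = 68%, and Vireo's stake falls to 32%.
Rania holds 68% of Cobalt, so Rania controls Cobalt.
Cobalt and Marlow together hold 92% + 6% = 98% of Halcyon, so Rania controls Halcyon.
Rania did not control Halcyon before and does after, so the clause is triggered.

Yes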